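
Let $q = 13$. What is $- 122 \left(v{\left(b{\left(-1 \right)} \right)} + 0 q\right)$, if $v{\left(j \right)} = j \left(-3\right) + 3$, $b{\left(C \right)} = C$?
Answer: $-732$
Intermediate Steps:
$v{\left(j \right)} = 3 - 3 j$ ($v{\left(j \right)} = - 3 j + 3 = 3 - 3 j$)
$- 122 \left(v{\left(b{\left(-1 \right)} \right)} + 0 q\right) = - 122 \left(\left(3 - -3\right) + 0 \cdot 13\right) = - 122 \left(\left(3 + 3\right) + 0\right) = - 122 \left(6 + 0\right) = \left(-122\right) 6 = -732$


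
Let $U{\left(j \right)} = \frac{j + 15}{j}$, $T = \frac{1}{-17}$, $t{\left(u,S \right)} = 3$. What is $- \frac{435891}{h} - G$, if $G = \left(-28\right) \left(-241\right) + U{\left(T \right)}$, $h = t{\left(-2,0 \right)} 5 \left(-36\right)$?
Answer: $- \frac{1023623}{180} \approx -5686.8$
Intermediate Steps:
$T = - \frac{1}{17} \approx -0.058824$
$U{\left(j \right)} = \frac{15 + j}{j}$
$h = -540$ ($h = 3 \cdot 5 \left(-36\right) = 15 \left(-36\right) = -540$)
$G = 6494$ ($G = \left(-28\right) \left(-241\right) + \frac{15 - \frac{1}{17}}{- \frac{1}{17}} = 6748 - 254 = 6494$)
$- \frac{435891}{h} - G = - \frac{435891}{-540} - 6494 = \left(-435891\right) \left(- \frac{1}{540}\right) - 6494 = \frac{145297}{180} - 6494 = - \frac{1023623}{180}$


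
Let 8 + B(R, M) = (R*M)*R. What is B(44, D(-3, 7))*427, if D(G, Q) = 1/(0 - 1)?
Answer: -830088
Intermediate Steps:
D(G, Q) = -1 (D(G, Q) = 1/(-1) = -1)
B(R, M) = -8 + M*R**2 (B(R, M) = -8 + (R*M)*R = -8 + (M*R)*R = -8 + M*R**2)
B(44, D(-3, 7))*427 = (-8 - 1*44**2)*427 = (-8 - 1*1936)*427 = (-8 - 1936)*427 = -1944*427 = -830088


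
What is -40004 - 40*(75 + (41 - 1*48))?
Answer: -42724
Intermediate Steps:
-40004 - 40*(75 + (41 - 1*48)) = -40004 - 40*(75 + (41 - 48)) = -40004 - 40*(75 - 7) = -40004 - 40*68 = -40004 - 1*2720 = -40004 - 2720 = -42724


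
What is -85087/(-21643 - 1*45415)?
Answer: 85087/67058 ≈ 1.2689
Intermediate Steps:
-85087/(-21643 - 1*45415) = -85087/(-21643 - 45415) = -85087/(-67058) = -85087*(-1/67058) = 85087/67058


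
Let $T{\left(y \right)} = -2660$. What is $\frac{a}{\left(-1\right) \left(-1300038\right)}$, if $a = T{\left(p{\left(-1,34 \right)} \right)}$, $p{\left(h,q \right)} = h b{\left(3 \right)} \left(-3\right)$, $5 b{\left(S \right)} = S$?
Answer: $- \frac{1330}{650019} \approx -0.0020461$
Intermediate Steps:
$b{\left(S \right)} = \frac{S}{5}$
$p{\left(h,q \right)} = - \frac{9 h}{5}$ ($p{\left(h,q \right)} = h \frac{1}{5} \cdot 3 \left(-3\right) = h \frac{3}{5} \left(-3\right) = \frac{3 h}{5} \left(-3\right) = - \frac{9 h}{5}$)
$a = -2660$
$\frac{a}{\left(-1\right) \left(-1300038\right)} = - \frac{2660}{\left(-1\right) \left(-1300038\right)} = - \frac{2660}{1300038} = \left(-2660\right) \frac{1}{1300038} = - \frac{1330}{650019}$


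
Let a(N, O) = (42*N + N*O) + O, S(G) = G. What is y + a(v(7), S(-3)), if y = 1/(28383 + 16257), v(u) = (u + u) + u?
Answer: 36426241/44640 ≈ 816.00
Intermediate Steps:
v(u) = 3*u (v(u) = 2*u + u = 3*u)
a(N, O) = O + 42*N + N*O
y = 1/44640 ≈ 2.2401e-5
y + a(v(7), S(-3)) = 1/44640 + (-3 + 42*(3*7) + (3*7)*(-3)) = 1/44640 + (-3 + 42*21 + 21*(-3)) = 1/44640 + (-3 + 882 - 63) = 1/44640 + 816 = 36426241/44640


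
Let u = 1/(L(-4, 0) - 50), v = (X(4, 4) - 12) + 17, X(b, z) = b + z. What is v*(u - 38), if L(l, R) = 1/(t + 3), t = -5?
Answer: -49920/101 ≈ -494.26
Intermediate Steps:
L(l, R) = -½ (L(l, R) = 1/(-5 + 3) = 1/(-2) = -½)
v = 13 (v = ((4 + 4) - 12) + 17 = (8 - 12) + 17 = -4 + 17 = 13)
u = -2/101 (u = 1/(-½ - 50) = 1/(-101/2) = -2/101 ≈ -0.019802)
v*(u - 38) = 13*(-2/101 - 38) = 13*(-3840/101) = -49920/101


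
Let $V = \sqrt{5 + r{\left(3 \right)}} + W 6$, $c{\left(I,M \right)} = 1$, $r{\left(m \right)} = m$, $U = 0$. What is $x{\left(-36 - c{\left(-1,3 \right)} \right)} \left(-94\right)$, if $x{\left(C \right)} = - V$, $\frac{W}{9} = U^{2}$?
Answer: $188 \sqrt{2} \approx 265.87$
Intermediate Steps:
$W = 0$ ($W = 9 \cdot 0^{2} = 9 \cdot 0 = 0$)
$V = 2 \sqrt{2}$ ($V = \sqrt{5 + 3} + 0 \cdot 6 = \sqrt{8} + 0 = 2 \sqrt{2} + 0 = 2 \sqrt{2} \approx 2.8284$)
$x{\left(C \right)} = - 2 \sqrt{2}$
$x{\left(-36 - c{\left(-1,3 \right)} \right)} \left(-94\right) = - 2 \sqrt{2} \left(-94\right) = 188 \sqrt{2}$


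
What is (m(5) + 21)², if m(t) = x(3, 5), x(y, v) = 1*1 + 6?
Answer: 784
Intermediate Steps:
x(y, v) = 7 (x(y, v) = 1 + 6 = 7)
m(t) = 7
(m(5) + 21)² = (7 + 21)² = 28² = 784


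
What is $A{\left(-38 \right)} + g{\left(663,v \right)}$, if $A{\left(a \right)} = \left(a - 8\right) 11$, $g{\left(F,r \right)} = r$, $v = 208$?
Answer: $-298$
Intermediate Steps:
$A{\left(a \right)} = -88 + 11 a$ ($A{\left(a \right)} = \left(-8 + a\right) 11 = -88 + 11 a$)
$A{\left(-38 \right)} + g{\left(663,v \right)} = \left(-88 + 11 \left(-38\right)\right) + 208 = \left(-88 - 418\right) + 208 = -506 + 208 = -298$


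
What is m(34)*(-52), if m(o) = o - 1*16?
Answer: -936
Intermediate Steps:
m(o) = -16 + o (m(o) = o - 16 = -16 + o)
m(34)*(-52) = (-16 + 34)*(-52) = 18*(-52) = -936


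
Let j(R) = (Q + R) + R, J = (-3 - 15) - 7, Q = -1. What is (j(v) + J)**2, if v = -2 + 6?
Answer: 324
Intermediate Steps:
v = 4
J = -25 (J = -18 - 7 = -25)
j(R) = -1 + 2*R (j(R) = (-1 + R) + R = -1 + 2*R)
(j(v) + J)**2 = ((-1 + 2*4) - 25)**2 = ((-1 + 8) - 25)**2 = (7 - 25)**2 = (-18)**2 = 324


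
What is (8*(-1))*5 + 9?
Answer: -31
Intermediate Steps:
(8*(-1))*5 + 9 = -8*5 + 9 = -40 + 9 = -31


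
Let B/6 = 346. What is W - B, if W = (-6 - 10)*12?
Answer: -2268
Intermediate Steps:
W = -192 (W = -16*12 = -192)
B = 2076 (B = 6*346 = 2076)
W - B = -192 - 1*2076 = -192 - 2076 = -2268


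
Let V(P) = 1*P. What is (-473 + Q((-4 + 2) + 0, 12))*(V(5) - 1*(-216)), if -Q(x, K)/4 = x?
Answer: -102765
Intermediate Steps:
Q(x, K) = -4*x
V(P) = P
(-473 + Q((-4 + 2) + 0, 12))*(V(5) - 1*(-216)) = (-473 - 4*((-4 + 2) + 0))*(5 - 1*(-216)) = (-473 - 4*(-2 + 0))*(5 + 216) = (-473 - 4*(-2))*221 = (-473 + 8)*221 = -465*221 = -102765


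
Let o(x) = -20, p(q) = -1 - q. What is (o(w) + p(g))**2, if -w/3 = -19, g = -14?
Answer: 49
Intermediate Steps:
w = 57 (w = -3*(-19) = 57)
(o(w) + p(g))**2 = (-20 + (-1 - 1*(-14)))**2 = (-20 + (-1 + 14))**2 = (-20 + 13)**2 = (-7)**2 = 49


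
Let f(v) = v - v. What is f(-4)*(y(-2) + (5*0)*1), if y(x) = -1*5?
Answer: 0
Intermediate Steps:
f(v) = 0
y(x) = -5
f(-4)*(y(-2) + (5*0)*1) = 0*(-5 + (5*0)*1) = 0*(-5 + 0*1) = 0*(-5 + 0) = 0*(-5) = 0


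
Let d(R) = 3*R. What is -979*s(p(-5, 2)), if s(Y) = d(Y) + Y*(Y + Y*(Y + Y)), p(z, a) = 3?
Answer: -70488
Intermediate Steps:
s(Y) = 3*Y + Y*(Y + 2*Y**2) (s(Y) = 3*Y + Y*(Y + Y*(Y + Y)) = 3*Y + Y*(Y + Y*(2*Y)) = 3*Y + Y*(Y + 2*Y**2))
-979*s(p(-5, 2)) = -2937*(3 + 3 + 2*3**2) = -2937*(3 + 3 + 2*9) = -2937*(3 + 3 + 18) = -2937*24 = -979*72 = -70488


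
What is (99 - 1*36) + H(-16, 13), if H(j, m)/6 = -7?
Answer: 21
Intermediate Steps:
H(j, m) = -42 (H(j, m) = 6*(-7) = -42)
(99 - 1*36) + H(-16, 13) = (99 - 1*36) - 42 = (99 - 36) - 42 = 63 - 42 = 21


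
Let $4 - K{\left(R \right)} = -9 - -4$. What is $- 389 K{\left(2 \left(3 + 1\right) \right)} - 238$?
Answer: $-3739$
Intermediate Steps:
$K{\left(R \right)} = 9$ ($K{\left(R \right)} = 4 - \left(-9 - -4\right) = 4 - \left(-9 + 4\right) = 4 - -5 = 4 + 5 = 9$)
$- 389 K{\left(2 \left(3 + 1\right) \right)} - 238 = \left(-389\right) 9 - 238 = -3501 - 238 = -3739$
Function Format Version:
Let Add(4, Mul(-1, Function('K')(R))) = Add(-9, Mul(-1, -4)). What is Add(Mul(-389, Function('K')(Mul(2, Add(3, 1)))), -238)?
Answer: -3739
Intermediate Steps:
Function('K')(R) = 9 (Function('K')(R) = Add(4, Mul(-1, Add(-9, Mul(-1, -4)))) = Add(4, Mul(-1, Add(-9, 4))) = Add(4, Mul(-1, -5)) = Add(4, 5) = 9)
Add(Mul(-389, Function('K')(Mul(2, Add(3, 1)))), -238) = Add(Mul(-389, 9), -238) = Add(-3501, -238) = -3739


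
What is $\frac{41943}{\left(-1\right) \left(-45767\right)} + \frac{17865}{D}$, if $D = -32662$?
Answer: $\frac{552314811}{1494841754} \approx 0.36948$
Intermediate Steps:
$\frac{41943}{\left(-1\right) \left(-45767\right)} + \frac{17865}{D} = \frac{41943}{\left(-1\right) \left(-45767\right)} + \frac{17865}{-32662} = \frac{41943}{45767} + 17865 \left(- \frac{1}{32662}\right) = 41943 \cdot \frac{1}{45767} - \frac{17865}{32662} = \frac{41943}{45767} - \frac{17865}{32662} = \frac{552314811}{1494841754}$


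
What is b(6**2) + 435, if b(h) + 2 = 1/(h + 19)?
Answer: 23816/55 ≈ 433.02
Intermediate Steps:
b(h) = -2 + 1/(19 + h) (b(h) = -2 + 1/(h + 19) = -2 + 1/(19 + h))
b(6**2) + 435 = (-37 - 2*6**2)/(19 + 6**2) + 435 = (-37 - 2*36)/(19 + 36) + 435 = (-37 - 72)/55 + 435 = (1/55)*(-109) + 435 = -109/55 + 435 = 23816/55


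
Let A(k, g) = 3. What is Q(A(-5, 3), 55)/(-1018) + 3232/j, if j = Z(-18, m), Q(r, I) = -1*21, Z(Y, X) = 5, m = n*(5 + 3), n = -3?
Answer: 3290281/5090 ≈ 646.42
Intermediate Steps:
m = -24 (m = -3*(5 + 3) = -3*8 = -24)
Q(r, I) = -21
j = 5
Q(A(-5, 3), 55)/(-1018) + 3232/j = -21/(-1018) + 3232/5 = -21*(-1/1018) + 3232*(⅕) = 21/1018 + 3232/5 = 3290281/5090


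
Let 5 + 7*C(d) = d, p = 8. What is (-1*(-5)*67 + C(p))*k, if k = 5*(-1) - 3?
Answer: -18784/7 ≈ -2683.4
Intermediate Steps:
C(d) = -5/7 + d/7
k = -8 (k = -5 - 3 = -8)
(-1*(-5)*67 + C(p))*k = (-1*(-5)*67 + (-5/7 + (⅐)*8))*(-8) = (5*67 + (-5/7 + 8/7))*(-8) = (335 + 3/7)*(-8) = (2348/7)*(-8) = -18784/7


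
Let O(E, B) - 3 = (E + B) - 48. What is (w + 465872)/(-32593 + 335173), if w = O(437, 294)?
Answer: 233279/151290 ≈ 1.5419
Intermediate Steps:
O(E, B) = -45 + B + E (O(E, B) = 3 + ((E + B) - 48) = 3 + ((B + E) - 48) = 3 + (-48 + B + E) = -45 + B + E)
w = 686 (w = -45 + 294 + 437 = 686)
(w + 465872)/(-32593 + 335173) = (686 + 465872)/(-32593 + 335173) = 466558/302580 = 466558*(1/302580) = 233279/151290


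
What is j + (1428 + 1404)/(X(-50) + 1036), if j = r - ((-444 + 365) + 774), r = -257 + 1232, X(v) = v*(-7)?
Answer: 65152/231 ≈ 282.04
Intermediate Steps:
X(v) = -7*v
r = 975
j = 280 (j = 975 - ((-444 + 365) + 774) = 975 - (-79 + 774) = 975 - 1*695 = 975 - 695 = 280)
j + (1428 + 1404)/(X(-50) + 1036) = 280 + (1428 + 1404)/(-7*(-50) + 1036) = 280 + 2832/(350 + 1036) = 280 + 2832/1386 = 280 + 2832*(1/1386) = 280 + 472/231 = 65152/231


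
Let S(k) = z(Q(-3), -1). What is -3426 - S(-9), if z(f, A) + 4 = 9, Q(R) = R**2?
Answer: -3431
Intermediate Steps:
z(f, A) = 5 (z(f, A) = -4 + 9 = 5)
S(k) = 5
-3426 - S(-9) = -3426 - 1*5 = -3426 - 5 = -3431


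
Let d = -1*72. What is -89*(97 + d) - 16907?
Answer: -19132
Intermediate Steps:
d = -72
-89*(97 + d) - 16907 = -89*(97 - 72) - 16907 = -89*25 - 16907 = -2225 - 16907 = -19132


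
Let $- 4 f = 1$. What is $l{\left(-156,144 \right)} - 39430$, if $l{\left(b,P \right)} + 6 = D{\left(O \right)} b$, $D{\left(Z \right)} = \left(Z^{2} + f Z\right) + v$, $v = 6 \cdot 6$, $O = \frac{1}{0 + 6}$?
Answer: $- \frac{270299}{6} \approx -45050.0$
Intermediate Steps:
$O = \frac{1}{6} \approx 0.16667$
$v = 36$
$f = - \frac{1}{4}$ ($f = \left(- \frac{1}{4}\right) 1 = - \frac{1}{4} \approx -0.25$)
$D{\left(Z \right)} = 36 + Z^{2} - \frac{Z}{4}$ ($D{\left(Z \right)} = \left(Z^{2} - \frac{Z}{4}\right) + 36 = 36 + Z^{2} - \frac{Z}{4}$)
$l{\left(b,P \right)} = -6 + \frac{2591 b}{72}$ ($l{\left(b,P \right)} = -6 + \left(36 + \left(\frac{1}{6}\right)^{2} - \frac{1}{24}\right) b = -6 + \left(36 + \frac{1}{36} - \frac{1}{24}\right) b = -6 + \frac{2591 b}{72}$)
$l{\left(-156,144 \right)} - 39430 = \left(-6 + \frac{2591}{72} \left(-156\right)\right) - 39430 = \left(-6 - \frac{33683}{6}\right) - 39430 = - \frac{33719}{6} - 39430 = - \frac{270299}{6}$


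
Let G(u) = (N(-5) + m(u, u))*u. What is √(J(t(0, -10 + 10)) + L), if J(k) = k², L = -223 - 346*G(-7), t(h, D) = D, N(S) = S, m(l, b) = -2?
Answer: I*√17177 ≈ 131.06*I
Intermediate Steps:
G(u) = -7*u (G(u) = (-5 - 2)*u = -7*u)
L = -17177 (L = -223 - (-2422)*(-7) = -223 - 346*49 = -223 - 16954 = -17177)
√(J(t(0, -10 + 10)) + L) = √((-10 + 10)² - 17177) = √(0² - 17177) = √(0 - 17177) = √(-17177) = I*√17177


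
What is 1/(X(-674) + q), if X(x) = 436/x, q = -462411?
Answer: -337/155832725 ≈ -2.1626e-6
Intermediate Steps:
1/(X(-674) + q) = 1/(436/(-674) - 462411) = 1/(436*(-1/674) - 462411) = 1/(-218/337 - 462411) = 1/(-155832725/337) = -337/155832725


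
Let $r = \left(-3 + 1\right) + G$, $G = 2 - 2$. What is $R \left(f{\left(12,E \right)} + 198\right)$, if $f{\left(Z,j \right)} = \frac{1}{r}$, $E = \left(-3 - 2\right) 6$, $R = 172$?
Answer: $33970$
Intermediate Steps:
$G = 0$
$E = -30$ ($E = \left(-5\right) 6 = -30$)
$r = -2$ ($r = \left(-3 + 1\right) + 0 = -2 + 0 = -2$)
$f{\left(Z,j \right)} = - \frac{1}{2}$ ($f{\left(Z,j \right)} = \frac{1}{-2} = - \frac{1}{2}$)
$R \left(f{\left(12,E \right)} + 198\right) = 172 \left(- \frac{1}{2} + 198\right) = 172 \cdot \frac{395}{2} = 33970$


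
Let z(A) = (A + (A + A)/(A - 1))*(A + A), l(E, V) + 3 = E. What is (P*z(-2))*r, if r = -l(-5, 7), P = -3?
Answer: -64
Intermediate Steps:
l(E, V) = -3 + E
r = 8 (r = -(-3 - 5) = -1*(-8) = 8)
z(A) = 2*A*(A + 2*A/(-1 + A)) (z(A) = (A + (2*A)/(-1 + A))*(2*A) = (A + 2*A/(-1 + A))*(2*A) = 2*A*(A + 2*A/(-1 + A)))
(P*z(-2))*r = -6*(-2)²*(1 - 2)/(-1 - 2)*8 = -6*4*(-1)/(-3)*8 = -6*4*(-1)*(-1)/3*8 = -3*8/3*8 = -8*8 = -64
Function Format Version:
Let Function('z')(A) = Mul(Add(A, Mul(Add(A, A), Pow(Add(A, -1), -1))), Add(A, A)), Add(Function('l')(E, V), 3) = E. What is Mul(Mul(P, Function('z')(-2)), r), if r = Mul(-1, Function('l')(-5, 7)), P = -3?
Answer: -64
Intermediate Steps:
Function('l')(E, V) = Add(-3, E)
r = 8 (r = Mul(-1, Add(-3, -5)) = Mul(-1, -8) = 8)
Function('z')(A) = Mul(2, A, Add(A, Mul(2, A, Pow(Add(-1, A), -1)))) (Function('z')(A) = Mul(Add(A, Mul(Mul(2, A), Pow(Add(-1, A), -1))), Mul(2, A)) = Mul(Add(A, Mul(2, A, Pow(Add(-1, A), -1))), Mul(2, A)) = Mul(2, A, Add(A, Mul(2, A, Pow(Add(-1, A), -1)))))
Mul(Mul(P, Function('z')(-2)), r) = Mul(Mul(-3, Mul(2, Pow(-2, 2), Pow(Add(-1, -2), -1), Add(1, -2))), 8) = Mul(Mul(-3, Mul(2, 4, Pow(-3, -1), -1)), 8) = Mul(Mul(-3, Mul(2, 4, Rational(-1, 3), -1)), 8) = Mul(Mul(-3, Rational(8, 3)), 8) = Mul(-8, 8) = -64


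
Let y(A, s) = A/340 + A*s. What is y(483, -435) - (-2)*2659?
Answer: -69627097/340 ≈ -2.0479e+5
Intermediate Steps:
y(A, s) = A/340 + A*s
y(483, -435) - (-2)*2659 = 483*(1/340 - 435) - (-2)*2659 = 483*(-147899/340) - 1*(-5318) = -71435217/340 + 5318 = -69627097/340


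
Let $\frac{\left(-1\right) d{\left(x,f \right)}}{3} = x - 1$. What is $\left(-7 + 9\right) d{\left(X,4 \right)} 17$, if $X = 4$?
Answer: $-306$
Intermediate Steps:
$d{\left(x,f \right)} = 3 - 3 x$ ($d{\left(x,f \right)} = - 3 \left(x - 1\right) = - 3 \left(-1 + x\right) = 3 - 3 x$)
$\left(-7 + 9\right) d{\left(X,4 \right)} 17 = \left(-7 + 9\right) \left(3 - 12\right) 17 = 2 \left(3 - 12\right) 17 = 2 \left(-9\right) 17 = \left(-18\right) 17 = -306$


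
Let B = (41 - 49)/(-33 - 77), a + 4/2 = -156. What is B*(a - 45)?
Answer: -812/55 ≈ -14.764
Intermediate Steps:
a = -158 (a = -2 - 156 = -158)
B = 4/55 (B = -8/(-110) = -8*(-1/110) = 4/55 ≈ 0.072727)
B*(a - 45) = 4*(-158 - 45)/55 = (4/55)*(-203) = -812/55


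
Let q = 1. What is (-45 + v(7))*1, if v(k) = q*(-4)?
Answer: -49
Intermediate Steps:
v(k) = -4 (v(k) = 1*(-4) = -4)
(-45 + v(7))*1 = (-45 - 4)*1 = -49*1 = -49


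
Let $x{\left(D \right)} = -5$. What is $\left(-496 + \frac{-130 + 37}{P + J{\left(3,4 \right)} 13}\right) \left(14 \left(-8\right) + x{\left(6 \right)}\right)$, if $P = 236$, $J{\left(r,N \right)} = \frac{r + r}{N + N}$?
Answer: $\frac{57088980}{983} \approx 58076.0$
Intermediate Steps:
$J{\left(r,N \right)} = \frac{r}{N}$ ($J{\left(r,N \right)} = \frac{2 r}{2 N} = 2 r \frac{1}{2 N} = \frac{r}{N}$)
$\left(-496 + \frac{-130 + 37}{P + J{\left(3,4 \right)} 13}\right) \left(14 \left(-8\right) + x{\left(6 \right)}\right) = \left(-496 + \frac{-130 + 37}{236 + \frac{3}{4} \cdot 13}\right) \left(14 \left(-8\right) - 5\right) = \left(-496 - \frac{93}{236 + 3 \cdot \frac{1}{4} \cdot 13}\right) \left(-112 - 5\right) = \left(-496 - \frac{93}{236 + \frac{3}{4} \cdot 13}\right) \left(-117\right) = \left(-496 - \frac{93}{236 + \frac{39}{4}}\right) \left(-117\right) = \left(-496 - \frac{93}{\frac{983}{4}}\right) \left(-117\right) = \left(-496 - \frac{372}{983}\right) \left(-117\right) = \left(- \frac{487940}{983}\right) \left(-117\right) = \frac{57088980}{983}$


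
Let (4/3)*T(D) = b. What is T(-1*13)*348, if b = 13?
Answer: 3393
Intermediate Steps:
T(D) = 39/4 (T(D) = (¾)*13 = 39/4)
T(-1*13)*348 = (39/4)*348 = 3393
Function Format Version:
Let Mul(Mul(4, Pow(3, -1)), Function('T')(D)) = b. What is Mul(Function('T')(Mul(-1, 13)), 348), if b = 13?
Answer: 3393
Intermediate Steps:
Function('T')(D) = Rational(39, 4) (Function('T')(D) = Mul(Rational(3, 4), 13) = Rational(39, 4))
Mul(Function('T')(Mul(-1, 13)), 348) = Mul(Rational(39, 4), 348) = 3393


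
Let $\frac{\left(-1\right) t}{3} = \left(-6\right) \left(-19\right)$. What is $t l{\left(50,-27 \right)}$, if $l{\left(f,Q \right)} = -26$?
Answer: $8892$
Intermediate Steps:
$t = -342$ ($t = - 3 \left(\left(-6\right) \left(-19\right)\right) = \left(-3\right) 114 = -342$)
$t l{\left(50,-27 \right)} = \left(-342\right) \left(-26\right) = 8892$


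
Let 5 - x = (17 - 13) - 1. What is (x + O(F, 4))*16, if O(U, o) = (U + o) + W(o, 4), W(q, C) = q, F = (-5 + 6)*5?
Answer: 240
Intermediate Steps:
F = 5 (F = 1*5 = 5)
O(U, o) = U + 2*o (O(U, o) = (U + o) + o = U + 2*o)
x = 2 (x = 5 - ((17 - 13) - 1) = 5 - (4 - 1) = 5 - 1*3 = 5 - 3 = 2)
(x + O(F, 4))*16 = (2 + (5 + 2*4))*16 = (2 + (5 + 8))*16 = (2 + 13)*16 = 15*16 = 240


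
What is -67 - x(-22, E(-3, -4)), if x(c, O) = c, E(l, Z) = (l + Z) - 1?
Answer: -45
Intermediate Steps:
E(l, Z) = -1 + Z + l (E(l, Z) = (Z + l) - 1 = -1 + Z + l)
-67 - x(-22, E(-3, -4)) = -67 - 1*(-22) = -67 + 22 = -45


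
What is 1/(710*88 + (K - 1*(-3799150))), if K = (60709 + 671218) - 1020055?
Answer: 1/3573502 ≈ 2.7984e-7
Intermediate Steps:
K = -288128 (K = 731927 - 1020055 = -288128)
1/(710*88 + (K - 1*(-3799150))) = 1/(710*88 + (-288128 - 1*(-3799150))) = 1/(62480 + (-288128 + 3799150)) = 1/(62480 + 3511022) = 1/3573502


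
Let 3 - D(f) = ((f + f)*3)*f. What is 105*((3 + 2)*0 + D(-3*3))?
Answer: -50715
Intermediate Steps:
D(f) = 3 - 6*f**2 (D(f) = 3 - (f + f)*3*f = 3 - (2*f)*3*f = 3 - 6*f*f = 3 - 6*f**2)
105*((3 + 2)*0 + D(-3*3)) = 105*((3 + 2)*0 + (3 - 6*(-3*3)**2)) = 105*(5*0 + (3 - 6*(-9)**2)) = 105*(0 + (3 - 6*81)) = 105*(0 + (3 - 486)) = 105*(0 - 483) = 105*(-483) = -50715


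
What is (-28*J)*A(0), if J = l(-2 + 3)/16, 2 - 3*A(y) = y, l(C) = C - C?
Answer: 0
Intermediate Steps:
l(C) = 0
A(y) = 2/3 - y/3
J = 0 (J = 0/16 = 0*(1/16) = 0)
(-28*J)*A(0) = (-28*0)*(2/3 - 1/3*0) = 0*(2/3 + 0) = 0*(2/3) = 0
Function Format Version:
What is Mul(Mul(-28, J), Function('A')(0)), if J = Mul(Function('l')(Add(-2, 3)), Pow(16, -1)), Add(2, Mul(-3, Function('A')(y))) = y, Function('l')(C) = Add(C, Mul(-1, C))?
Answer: 0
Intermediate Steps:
Function('l')(C) = 0
Function('A')(y) = Add(Rational(2, 3), Mul(Rational(-1, 3), y))
J = 0 (J = Mul(0, Pow(16, -1)) = Mul(0, Rational(1, 16)) = 0)
Mul(Mul(-28, J), Function('A')(0)) = Mul(Mul(-28, 0), Add(Rational(2, 3), Mul(Rational(-1, 3), 0))) = Mul(0, Add(Rational(2, 3), 0)) = Mul(0, Rational(2, 3)) = 0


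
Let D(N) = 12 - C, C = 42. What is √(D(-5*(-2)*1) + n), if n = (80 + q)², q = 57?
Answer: √18739 ≈ 136.89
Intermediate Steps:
D(N) = -30 (D(N) = 12 - 1*42 = 12 - 42 = -30)
n = 18769 (n = (80 + 57)² = 137² = 18769)
√(D(-5*(-2)*1) + n) = √(-30 + 18769) = √18739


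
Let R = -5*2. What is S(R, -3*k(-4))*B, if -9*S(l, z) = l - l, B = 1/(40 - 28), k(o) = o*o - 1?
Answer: 0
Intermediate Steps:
k(o) = -1 + o² (k(o) = o² - 1 = -1 + o²)
B = 1/12 ≈ 0.083333
R = -10
S(l, z) = 0 (S(l, z) = -(l - l)/9 = -⅑*0 = 0)
S(R, -3*k(-4))*B = 0*(1/12) = 0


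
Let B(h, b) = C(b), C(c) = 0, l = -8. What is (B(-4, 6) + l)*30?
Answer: -240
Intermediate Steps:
B(h, b) = 0
(B(-4, 6) + l)*30 = (0 - 8)*30 = -8*30 = -240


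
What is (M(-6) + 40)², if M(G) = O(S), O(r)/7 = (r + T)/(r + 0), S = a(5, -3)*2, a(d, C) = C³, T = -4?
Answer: 1646089/729 ≈ 2258.0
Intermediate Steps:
S = -54 (S = (-3)³*2 = -27*2 = -54)
O(r) = 7*(-4 + r)/r (O(r) = 7*((r - 4)/(r + 0)) = 7*((-4 + r)/r) = 7*(-4 + r)/r)
M(G) = 203/27 (M(G) = 7 - 28/(-54) = 7 - 28*(-1/54) = 7 + 14/27 = 203/27)
(M(-6) + 40)² = (203/27 + 40)² = (1283/27)² = 1646089/729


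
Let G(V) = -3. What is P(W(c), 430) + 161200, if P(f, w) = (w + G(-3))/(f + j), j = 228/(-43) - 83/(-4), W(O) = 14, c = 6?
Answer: 816551444/5065 ≈ 1.6121e+5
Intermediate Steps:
j = 2657/172 (j = 228*(-1/43) - 83*(-¼) = -228/43 + 83/4 = 2657/172 ≈ 15.448)
P(f, w) = (-3 + w)/(2657/172 + f) (P(f, w) = (w - 3)/(f + 2657/172) = (-3 + w)/(2657/172 + f))
P(W(c), 430) + 161200 = 172*(-3 + 430)/(2657 + 172*14) + 161200 = 172*427/(2657 + 2408) + 161200 = 172*427/5065 + 161200 = 172*(1/5065)*427 + 161200 = 73444/5065 + 161200 = 816551444/5065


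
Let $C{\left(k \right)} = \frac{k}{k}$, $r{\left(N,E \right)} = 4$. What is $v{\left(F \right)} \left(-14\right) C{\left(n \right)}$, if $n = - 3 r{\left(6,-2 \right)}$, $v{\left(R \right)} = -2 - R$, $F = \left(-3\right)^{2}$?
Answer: $154$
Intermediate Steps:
$F = 9$
$n = -12$ ($n = \left(-3\right) 4 = -12$)
$C{\left(k \right)} = 1$
$v{\left(F \right)} \left(-14\right) C{\left(n \right)} = \left(-2 - 9\right) \left(-14\right) 1 = \left(-11\right) \left(-14\right) 1 = 154 \cdot 1 = 154$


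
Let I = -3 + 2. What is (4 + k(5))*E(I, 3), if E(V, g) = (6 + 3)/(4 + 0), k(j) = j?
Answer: 81/4 ≈ 20.250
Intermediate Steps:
I = -1
E(V, g) = 9/4
(4 + k(5))*E(I, 3) = (4 + 5)*(9/4) = 9*(9/4) = 81/4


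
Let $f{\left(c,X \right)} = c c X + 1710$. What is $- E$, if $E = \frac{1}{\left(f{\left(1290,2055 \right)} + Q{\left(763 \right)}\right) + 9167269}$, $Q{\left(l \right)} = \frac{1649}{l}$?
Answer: $- \frac{763}{2616246489126} \approx -2.9164 \cdot 10^{-10}$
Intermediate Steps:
$f{\left(c,X \right)} = 1710 + X c^{2}$ ($f{\left(c,X \right)} = c^{2} X + 1710 = X c^{2} + 1710 = 1710 + X c^{2}$)
$E = \frac{763}{2616246489126}$ ($E = \frac{1}{\left(\left(1710 + 2055 \cdot 1290^{2}\right) + \frac{1649}{763}\right) + 9167269} = \frac{1}{\left(\left(1710 + 2055 \cdot 1664100\right) + 1649 \cdot \frac{1}{763}\right) + 9167269} = \frac{1}{\left(\left(1710 + 3419725500\right) + \frac{1649}{763}\right) + 9167269} = \frac{1}{\left(3419727210 + \frac{1649}{763}\right) + 9167269} = \frac{1}{\frac{2609251862879}{763} + 9167269} = \frac{1}{\frac{2616246489126}{763}} = \frac{763}{2616246489126} \approx 2.9164 \cdot 10^{-10}$)
$- E = \left(-1\right) \frac{763}{2616246489126} = - \frac{763}{2616246489126}$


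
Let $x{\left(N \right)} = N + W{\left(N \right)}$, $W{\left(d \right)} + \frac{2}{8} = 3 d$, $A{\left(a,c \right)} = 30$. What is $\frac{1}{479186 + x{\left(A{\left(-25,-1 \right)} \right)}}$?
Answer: $\frac{4}{1917223} \approx 2.0864 \cdot 10^{-6}$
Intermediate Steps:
$W{\left(d \right)} = - \frac{1}{4} + 3 d$
$x{\left(N \right)} = - \frac{1}{4} + 4 N$ ($x{\left(N \right)} = N + \left(- \frac{1}{4} + 3 N\right) = - \frac{1}{4} + 4 N$)
$\frac{1}{479186 + x{\left(A{\left(-25,-1 \right)} \right)}} = \frac{1}{479186 + \left(- \frac{1}{4} + 4 \cdot 30\right)} = \frac{1}{479186 + \left(- \frac{1}{4} + 120\right)} = \frac{1}{479186 + \frac{479}{4}} = \frac{1}{\frac{1917223}{4}} = \frac{4}{1917223}$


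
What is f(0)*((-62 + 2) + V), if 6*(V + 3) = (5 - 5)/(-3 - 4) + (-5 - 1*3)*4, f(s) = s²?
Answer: 0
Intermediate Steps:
V = -25/3 (V = -3 + ((5 - 5)/(-3 - 4) + (-5 - 1*3)*4)/6 = -3 + (0/(-7) + (-5 - 3)*4)/6 = -3 + (0*(-⅐) - 8*4)/6 = -3 + (0 - 32)/6 = -3 + (⅙)*(-32) = -3 - 16/3 = -25/3 ≈ -8.3333)
f(0)*((-62 + 2) + V) = 0²*((-62 + 2) - 25/3) = 0*(-60 - 25/3) = 0*(-205/3) = 0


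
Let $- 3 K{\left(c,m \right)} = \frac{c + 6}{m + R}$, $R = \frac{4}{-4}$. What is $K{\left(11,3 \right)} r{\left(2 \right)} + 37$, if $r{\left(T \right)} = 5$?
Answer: $\frac{137}{6} \approx 22.833$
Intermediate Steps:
$R = -1$ ($R = 4 \left(- \frac{1}{4}\right) = -1$)
$K{\left(c,m \right)} = - \frac{6 + c}{3 \left(-1 + m\right)}$ ($K{\left(c,m \right)} = - \frac{\left(c + 6\right) \frac{1}{m - 1}}{3} = - \frac{\left(6 + c\right) \frac{1}{-1 + m}}{3} = - \frac{\frac{1}{-1 + m} \left(6 + c\right)}{3} = - \frac{6 + c}{3 \left(-1 + m\right)}$)
$K{\left(11,3 \right)} r{\left(2 \right)} + 37 = \frac{-6 - 11}{3 \left(-1 + 3\right)} 5 + 37 = \frac{-6 - 11}{3 \cdot 2} \cdot 5 + 37 = \frac{1}{3} \cdot \frac{1}{2} \left(-17\right) 5 + 37 = \left(- \frac{17}{6}\right) 5 + 37 = - \frac{85}{6} + 37 = \frac{137}{6}$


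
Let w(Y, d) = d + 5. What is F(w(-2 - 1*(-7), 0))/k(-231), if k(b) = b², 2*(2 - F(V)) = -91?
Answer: 95/106722 ≈ 0.00089016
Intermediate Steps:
w(Y, d) = 5 + d
F(V) = 95/2 (F(V) = 2 - ½*(-91) = 2 + 91/2 = 95/2)
F(w(-2 - 1*(-7), 0))/k(-231) = 95/(2*((-231)²)) = (95/2)/53361 = (95/2)*(1/53361) = 95/106722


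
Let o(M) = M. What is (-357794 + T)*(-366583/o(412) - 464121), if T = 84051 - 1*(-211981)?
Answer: 5916318937235/206 ≈ 2.8720e+10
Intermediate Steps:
T = 296032 (T = 84051 + 211981 = 296032)
(-357794 + T)*(-366583/o(412) - 464121) = (-357794 + 296032)*(-366583/412 - 464121) = -61762*(-366583*1/412 - 464121) = -61762*(-366583/412 - 464121) = -61762*(-191584435/412) = 5916318937235/206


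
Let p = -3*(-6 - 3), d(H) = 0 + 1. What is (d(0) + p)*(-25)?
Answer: -700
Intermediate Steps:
d(H) = 1
p = 27 (p = -3*(-9) = 27)
(d(0) + p)*(-25) = (1 + 27)*(-25) = 28*(-25) = -700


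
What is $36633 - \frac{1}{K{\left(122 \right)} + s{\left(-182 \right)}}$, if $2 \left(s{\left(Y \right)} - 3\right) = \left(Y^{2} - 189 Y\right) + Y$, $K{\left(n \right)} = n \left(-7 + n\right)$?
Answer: $\frac{1747503998}{47703} \approx 36633.0$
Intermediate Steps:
$s{\left(Y \right)} = 3 + \frac{Y^{2}}{2} - 94 Y$ ($s{\left(Y \right)} = 3 + \frac{\left(Y^{2} - 189 Y\right) + Y}{2} = 3 + \frac{Y^{2} - 188 Y}{2} = 3 + \left(\frac{Y^{2}}{2} - 94 Y\right) = 3 + \frac{Y^{2}}{2} - 94 Y$)
$36633 - \frac{1}{K{\left(122 \right)} + s{\left(-182 \right)}} = 36633 - \frac{1}{122 \left(-7 + 122\right) + \left(3 + \frac{\left(-182\right)^{2}}{2} - -17108\right)} = 36633 - \frac{1}{122 \cdot 115 + \left(3 + \frac{1}{2} \cdot 33124 + 17108\right)} = 36633 - \frac{1}{14030 + \left(3 + 16562 + 17108\right)} = 36633 - \frac{1}{14030 + 33673} = 36633 - \frac{1}{47703} = \frac{1747503998}{47703}$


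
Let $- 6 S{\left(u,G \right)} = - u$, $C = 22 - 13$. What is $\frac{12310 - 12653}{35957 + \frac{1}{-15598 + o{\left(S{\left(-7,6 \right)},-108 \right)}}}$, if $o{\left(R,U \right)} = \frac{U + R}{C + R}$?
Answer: $- \frac{251680023}{26383844230} \approx -0.0095392$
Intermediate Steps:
$C = 9$ ($C = 22 - 13 = 9$)
$S{\left(u,G \right)} = \frac{u}{6}$ ($S{\left(u,G \right)} = - \frac{\left(-1\right) u}{6} = \frac{u}{6}$)
$o{\left(R,U \right)} = \frac{R + U}{9 + R}$ ($o{\left(R,U \right)} = \frac{U + R}{9 + R} = \frac{R + U}{9 + R}$)
$\frac{12310 - 12653}{35957 + \frac{1}{-15598 + o{\left(S{\left(-7,6 \right)},-108 \right)}}} = \frac{12310 - 12653}{35957 + \frac{1}{-15598 + \frac{\frac{1}{6} \left(-7\right) - 108}{9 + \frac{1}{6} \left(-7\right)}}} = - \frac{343}{35957 + \frac{1}{-15598 + \frac{- \frac{7}{6} - 108}{9 - \frac{7}{6}}}} = - \frac{343}{35957 + \frac{1}{-15598 + \frac{1}{\frac{47}{6}} \left(- \frac{655}{6}\right)}} = - \frac{343}{35957 + \frac{1}{-15598 + \frac{6}{47} \left(- \frac{655}{6}\right)}} = - \frac{343}{35957 + \frac{1}{-15598 - \frac{655}{47}}} = - \frac{343}{35957 + \frac{1}{- \frac{733761}{47}}} = - \frac{343}{35957 - \frac{47}{733761}} = - \frac{343}{\frac{26383844230}{733761}} = \left(-343\right) \frac{733761}{26383844230} = - \frac{251680023}{26383844230}$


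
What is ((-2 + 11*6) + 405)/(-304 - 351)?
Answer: -469/655 ≈ -0.71603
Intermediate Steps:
((-2 + 11*6) + 405)/(-304 - 351) = ((-2 + 66) + 405)/(-655) = (64 + 405)*(-1/655) = 469*(-1/655) = -469/655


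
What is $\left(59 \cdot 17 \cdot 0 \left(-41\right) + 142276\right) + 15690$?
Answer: $157966$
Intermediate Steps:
$\left(59 \cdot 17 \cdot 0 \left(-41\right) + 142276\right) + 15690 = \left(59 \cdot 0 \left(-41\right) + 142276\right) + 15690 = \left(0 \left(-41\right) + 142276\right) + 15690 = \left(0 + 142276\right) + 15690 = 142276 + 15690 = 157966$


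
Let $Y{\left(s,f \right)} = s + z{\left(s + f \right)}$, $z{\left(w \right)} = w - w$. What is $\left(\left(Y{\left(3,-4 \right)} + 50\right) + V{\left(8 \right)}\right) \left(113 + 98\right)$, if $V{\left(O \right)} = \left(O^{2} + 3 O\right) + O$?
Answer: $31439$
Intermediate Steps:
$z{\left(w \right)} = 0$
$V{\left(O \right)} = O^{2} + 4 O$
$Y{\left(s,f \right)} = s$ ($Y{\left(s,f \right)} = s + 0 = s$)
$\left(\left(Y{\left(3,-4 \right)} + 50\right) + V{\left(8 \right)}\right) \left(113 + 98\right) = \left(\left(3 + 50\right) + 8 \left(4 + 8\right)\right) \left(113 + 98\right) = \left(53 + 8 \cdot 12\right) 211 = \left(53 + 96\right) 211 = 149 \cdot 211 = 31439$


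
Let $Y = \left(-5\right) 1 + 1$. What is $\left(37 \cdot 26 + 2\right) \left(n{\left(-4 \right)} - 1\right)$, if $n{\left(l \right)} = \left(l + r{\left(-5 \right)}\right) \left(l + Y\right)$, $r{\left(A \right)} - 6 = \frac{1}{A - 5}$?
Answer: $- \frac{78084}{5} \approx -15617.0$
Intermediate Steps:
$r{\left(A \right)} = 6 + \frac{1}{-5 + A}$ ($r{\left(A \right)} = 6 + \frac{1}{A - 5} = 6 + \frac{1}{-5 + A}$)
$Y = -4$ ($Y = -5 + 1 = -4$)
$n{\left(l \right)} = \left(-4 + l\right) \left(\frac{59}{10} + l\right)$ ($n{\left(l \right)} = \left(l + \frac{-29 + 6 \left(-5\right)}{-5 - 5}\right) \left(l - 4\right) = \left(l + \frac{-29 - 30}{-10}\right) \left(-4 + l\right) = \left(l - - \frac{59}{10}\right) \left(-4 + l\right) = \left(l + \frac{59}{10}\right) \left(-4 + l\right) = \left(\frac{59}{10} + l\right) \left(-4 + l\right) = \left(-4 + l\right) \left(\frac{59}{10} + l\right)$)
$\left(37 \cdot 26 + 2\right) \left(n{\left(-4 \right)} - 1\right) = \left(37 \cdot 26 + 2\right) \left(\left(- \frac{118}{5} + \left(-4\right)^{2} + \frac{19}{10} \left(-4\right)\right) - 1\right) = \left(962 + 2\right) \left(\left(- \frac{118}{5} + 16 - \frac{38}{5}\right) - 1\right) = 964 \left(- \frac{76}{5} - 1\right) = 964 \left(- \frac{81}{5}\right) = - \frac{78084}{5}$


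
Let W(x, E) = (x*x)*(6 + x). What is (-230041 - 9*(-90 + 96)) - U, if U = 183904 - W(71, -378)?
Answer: -25842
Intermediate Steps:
W(x, E) = x²*(6 + x)
U = -204253 (U = 183904 - 71²*(6 + 71) = 183904 - 5041*77 = 183904 - 1*388157 = 183904 - 388157 = -204253)
(-230041 - 9*(-90 + 96)) - U = (-230041 - 9*(-90 + 96)) - 1*(-204253) = (-230041 - 9*6) + 204253 = (-230041 - 54) + 204253 = -230095 + 204253 = -25842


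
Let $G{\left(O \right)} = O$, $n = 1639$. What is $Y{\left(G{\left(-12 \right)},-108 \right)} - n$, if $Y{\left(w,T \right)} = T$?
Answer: $-1747$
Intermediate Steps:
$Y{\left(G{\left(-12 \right)},-108 \right)} - n = -108 - 1639 = -1747$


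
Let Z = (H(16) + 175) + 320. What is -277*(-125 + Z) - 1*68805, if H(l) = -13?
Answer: -167694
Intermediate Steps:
Z = 482 (Z = (-13 + 175) + 320 = 162 + 320 = 482)
-277*(-125 + Z) - 1*68805 = -277*(-125 + 482) - 1*68805 = -277*357 - 68805 = -98889 - 68805 = -167694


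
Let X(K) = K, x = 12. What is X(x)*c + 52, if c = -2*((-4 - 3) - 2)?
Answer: 268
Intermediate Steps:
c = 18 (c = -2*(-7 - 2) = -2*(-9) = 18)
X(x)*c + 52 = 12*18 + 52 = 216 + 52 = 268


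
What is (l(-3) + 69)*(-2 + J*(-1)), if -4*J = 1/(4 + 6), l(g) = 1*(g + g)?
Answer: -4977/40 ≈ -124.43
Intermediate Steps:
l(g) = 2*g (l(g) = 1*(2*g) = 2*g)
J = -1/40 (J = -1/(4*(4 + 6)) = -¼/10 = -¼*⅒ = -1/40 ≈ -0.025000)
(l(-3) + 69)*(-2 + J*(-1)) = (2*(-3) + 69)*(-2 - 1/40*(-1)) = (-6 + 69)*(-2 + 1/40) = 63*(-79/40) = -4977/40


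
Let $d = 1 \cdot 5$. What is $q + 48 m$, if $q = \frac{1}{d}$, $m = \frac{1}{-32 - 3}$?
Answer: $- \frac{41}{35} \approx -1.1714$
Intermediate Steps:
$d = 5$
$m = - \frac{1}{35}$ ($m = \frac{1}{-35} = - \frac{1}{35} \approx -0.028571$)
$q = \frac{1}{5} \approx 0.2$
$q + 48 m = \frac{1}{5} + 48 \left(- \frac{1}{35}\right) = \frac{1}{5} - \frac{48}{35} = - \frac{41}{35}$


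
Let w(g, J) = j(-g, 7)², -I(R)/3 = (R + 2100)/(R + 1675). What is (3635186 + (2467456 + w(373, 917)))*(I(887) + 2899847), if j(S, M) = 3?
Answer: 15113009853396501/854 ≈ 1.7697e+13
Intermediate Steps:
I(R) = -3*(2100 + R)/(1675 + R) (I(R) = -3*(R + 2100)/(R + 1675) = -3*(2100 + R)/(1675 + R))
w(g, J) = 9 (w(g, J) = 3² = 9)
(3635186 + (2467456 + w(373, 917)))*(I(887) + 2899847) = (3635186 + (2467456 + 9))*(3*(-2100 - 1*887)/(1675 + 887) + 2899847) = (3635186 + 2467465)*(3*(-2100 - 887)/2562 + 2899847) = 6102651*(3*(1/2562)*(-2987) + 2899847) = 6102651*(-2987/854 + 2899847) = 6102651*(2476466351/854) = 15113009853396501/854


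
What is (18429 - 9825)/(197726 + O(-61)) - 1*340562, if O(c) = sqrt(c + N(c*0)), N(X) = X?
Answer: 2*(-170281*sqrt(61) + 33668976704*I)/(sqrt(61) - 197726*I) ≈ -3.4056e+5 - 1.7211e-6*I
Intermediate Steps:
O(c) = sqrt(c) (O(c) = sqrt(c + c*0) = sqrt(c + 0) = sqrt(c))
(18429 - 9825)/(197726 + O(-61)) - 1*340562 = (18429 - 9825)/(197726 + sqrt(-61)) - 1*340562 = 8604/(197726 + I*sqrt(61)) - 340562 = -340562 + 8604/(197726 + I*sqrt(61))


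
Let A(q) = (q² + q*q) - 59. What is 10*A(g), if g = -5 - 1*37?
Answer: 34690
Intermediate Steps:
g = -42 (g = -5 - 37 = -42)
A(q) = -59 + 2*q² (A(q) = (q² + q²) - 59 = 2*q² - 59 = -59 + 2*q²)
10*A(g) = 10*(-59 + 2*(-42)²) = 10*(-59 + 2*1764) = 10*(-59 + 3528) = 10*3469 = 34690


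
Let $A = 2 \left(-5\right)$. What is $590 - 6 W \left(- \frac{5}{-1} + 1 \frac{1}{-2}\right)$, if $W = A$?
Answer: $159300$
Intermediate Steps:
$A = -10$
$W = -10$
$590 - 6 W \left(- \frac{5}{-1} + 1 \frac{1}{-2}\right) = 590 \left(-6\right) \left(-10\right) \left(- \frac{5}{-1} + 1 \frac{1}{-2}\right) = 590 \cdot 60 \left(\left(-5\right) \left(-1\right) + 1 \left(- \frac{1}{2}\right)\right) = 590 \cdot 60 \left(5 - \frac{1}{2}\right) = 590 \cdot 60 \cdot \frac{9}{2} = 590 \cdot 270 = 159300$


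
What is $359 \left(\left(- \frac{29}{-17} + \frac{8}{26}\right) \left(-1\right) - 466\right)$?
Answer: $- \frac{37131729}{221} \approx -1.6802 \cdot 10^{5}$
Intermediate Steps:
$359 \left(\left(- \frac{29}{-17} + \frac{8}{26}\right) \left(-1\right) - 466\right) = 359 \left(\left(\left(-29\right) \left(- \frac{1}{17}\right) + 8 \cdot \frac{1}{26}\right) \left(-1\right) - 466\right) = 359 \left(\left(\frac{29}{17} + \frac{4}{13}\right) \left(-1\right) - 466\right) = 359 \left(\frac{445}{221} \left(-1\right) - 466\right) = 359 \left(- \frac{445}{221} - 466\right) = 359 \left(- \frac{103431}{221}\right) = - \frac{37131729}{221}$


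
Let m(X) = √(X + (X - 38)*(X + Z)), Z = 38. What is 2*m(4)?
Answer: 8*I*√89 ≈ 75.472*I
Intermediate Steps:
m(X) = √(X + (-38 + X)*(38 + X)) (m(X) = √(X + (X - 38)*(X + 38)) = √(X + (-38 + X)*(38 + X)))
2*m(4) = 2*√(-1444 + 4 + 4²) = 2*√(-1444 + 4 + 16) = 2*√(-1424) = 2*(4*I*√89) = 8*I*√89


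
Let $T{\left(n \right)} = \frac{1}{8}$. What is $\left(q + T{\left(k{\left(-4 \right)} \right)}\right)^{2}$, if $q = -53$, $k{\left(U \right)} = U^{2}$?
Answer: $\frac{178929}{64} \approx 2795.8$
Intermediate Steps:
$T{\left(n \right)} = \frac{1}{8}$
$\left(q + T{\left(k{\left(-4 \right)} \right)}\right)^{2} = \left(-53 + \frac{1}{8}\right)^{2} = \left(- \frac{423}{8}\right)^{2} = \frac{178929}{64}$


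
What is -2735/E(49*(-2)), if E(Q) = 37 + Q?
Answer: 2735/61 ≈ 44.836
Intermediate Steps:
-2735/E(49*(-2)) = -2735/(37 + 49*(-2)) = -2735/(37 - 98) = -2735/(-61) = -2735*(-1/61) = 2735/61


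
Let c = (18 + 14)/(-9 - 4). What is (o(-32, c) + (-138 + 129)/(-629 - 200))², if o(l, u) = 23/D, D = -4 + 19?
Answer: 368716804/154629225 ≈ 2.3845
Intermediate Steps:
D = 15
c = -32/13 (c = 32/(-13) = 32*(-1/13) = -32/13 ≈ -2.4615)
o(l, u) = 23/15
(o(-32, c) + (-138 + 129)/(-629 - 200))² = (23/15 + (-138 + 129)/(-629 - 200))² = (23/15 - 9/(-829))² = (23/15 - 9*(-1/829))² = (23/15 + 9/829)² = (19202/12435)² = 368716804/154629225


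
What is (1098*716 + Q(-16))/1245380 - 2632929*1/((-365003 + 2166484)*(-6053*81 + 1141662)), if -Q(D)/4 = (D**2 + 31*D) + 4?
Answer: 76968055968416979/121780404620604235 ≈ 0.63202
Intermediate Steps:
Q(D) = -16 - 124*D - 4*D**2 (Q(D) = -4*((D**2 + 31*D) + 4) = -4*(4 + D**2 + 31*D) = -16 - 124*D - 4*D**2)
(1098*716 + Q(-16))/1245380 - 2632929*1/((-365003 + 2166484)*(-6053*81 + 1141662)) = (1098*716 + (-16 - 124*(-16) - 4*(-16)**2))/1245380 - 2632929*1/((-365003 + 2166484)*(-6053*81 + 1141662)) = (786168 + (-16 + 1984 - 4*256))*(1/1245380) - 2632929*1/(1801481*(-490293 + 1141662)) = (786168 + (-16 + 1984 - 1024))*(1/1245380) - 2632929/(1801481*651369) = (786168 + 944)*(1/1245380) - 2632929/1173428877489 = 787112*(1/1245380) - 2632929*1/1173428877489 = 196778/311345 - 877643/391142959163 = 76968055968416979/121780404620604235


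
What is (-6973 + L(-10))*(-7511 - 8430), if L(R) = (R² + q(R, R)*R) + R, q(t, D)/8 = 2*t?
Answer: 84216303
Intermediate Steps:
q(t, D) = 16*t (q(t, D) = 8*(2*t) = 16*t)
L(R) = R + 17*R² (L(R) = (R² + (16*R)*R) + R = (R² + 16*R²) + R = 17*R² + R = R + 17*R²)
(-6973 + L(-10))*(-7511 - 8430) = (-6973 - 10*(1 + 17*(-10)))*(-7511 - 8430) = (-6973 - 10*(1 - 170))*(-15941) = (-6973 - 10*(-169))*(-15941) = (-6973 + 1690)*(-15941) = -5283*(-15941) = 84216303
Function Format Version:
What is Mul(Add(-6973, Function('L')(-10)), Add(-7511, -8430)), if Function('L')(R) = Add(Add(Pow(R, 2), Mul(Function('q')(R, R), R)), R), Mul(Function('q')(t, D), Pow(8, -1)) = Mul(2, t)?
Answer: 84216303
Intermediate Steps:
Function('q')(t, D) = Mul(16, t) (Function('q')(t, D) = Mul(8, Mul(2, t)) = Mul(16, t))
Function('L')(R) = Add(R, Mul(17, Pow(R, 2))) (Function('L')(R) = Add(Add(Pow(R, 2), Mul(Mul(16, R), R)), R) = Add(Add(Pow(R, 2), Mul(16, Pow(R, 2))), R) = Add(Mul(17, Pow(R, 2)), R) = Add(R, Mul(17, Pow(R, 2))))
Mul(Add(-6973, Function('L')(-10)), Add(-7511, -8430)) = Mul(Add(-6973, Mul(-10, Add(1, Mul(17, -10)))), Add(-7511, -8430)) = Mul(Add(-6973, Mul(-10, Add(1, -170))), -15941) = Mul(Add(-6973, Mul(-10, -169)), -15941) = Mul(Add(-6973, 1690), -15941) = Mul(-5283, -15941) = 84216303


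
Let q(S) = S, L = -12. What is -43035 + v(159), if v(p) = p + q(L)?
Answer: -42888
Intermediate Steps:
v(p) = -12 + p (v(p) = p - 12 = -12 + p)
-43035 + v(159) = -43035 + (-12 + 159) = -43035 + 147 = -42888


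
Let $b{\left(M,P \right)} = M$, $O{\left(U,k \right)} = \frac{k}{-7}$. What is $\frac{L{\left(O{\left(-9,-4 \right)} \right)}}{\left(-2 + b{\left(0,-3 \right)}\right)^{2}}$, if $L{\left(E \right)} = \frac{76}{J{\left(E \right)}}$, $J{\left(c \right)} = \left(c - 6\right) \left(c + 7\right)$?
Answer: $- \frac{49}{106} \approx -0.46226$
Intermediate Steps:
$O{\left(U,k \right)} = - \frac{k}{7}$ ($O{\left(U,k \right)} = k \left(- \frac{1}{7}\right) = - \frac{k}{7}$)
$J{\left(c \right)} = \left(-6 + c\right) \left(7 + c\right)$
$L{\left(E \right)} = \frac{76}{-42 + E + E^{2}}$
$\frac{L{\left(O{\left(-9,-4 \right)} \right)}}{\left(-2 + b{\left(0,-3 \right)}\right)^{2}} = \frac{76 \frac{1}{-42 - - \frac{4}{7} + \left(\left(- \frac{1}{7}\right) \left(-4\right)\right)^{2}}}{\left(-2 + 0\right)^{2}} = \frac{76 \frac{1}{-42 + \frac{4}{7} + \left(\frac{4}{7}\right)^{2}}}{\left(-2\right)^{2}} = \frac{76 \frac{1}{-42 + \frac{4}{7} + \frac{16}{49}}}{4} = \frac{76}{- \frac{2014}{49}} \cdot \frac{1}{4} = 76 \left(- \frac{49}{2014}\right) \frac{1}{4} = \left(- \frac{98}{53}\right) \frac{1}{4} = - \frac{49}{106}$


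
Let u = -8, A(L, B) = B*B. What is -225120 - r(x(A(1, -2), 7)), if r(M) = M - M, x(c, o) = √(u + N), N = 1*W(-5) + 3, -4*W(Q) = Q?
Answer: -225120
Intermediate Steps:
A(L, B) = B²
W(Q) = -Q/4
N = 17/4 (N = 1*(-¼*(-5)) + 3 = 1*(5/4) + 3 = 5/4 + 3 = 17/4 ≈ 4.2500)
x(c, o) = I*√15/2 (x(c, o) = √(-8 + 17/4) = √(-15/4) = I*√15/2)
r(M) = 0
-225120 - r(x(A(1, -2), 7)) = -225120 - 1*0 = -225120 + 0 = -225120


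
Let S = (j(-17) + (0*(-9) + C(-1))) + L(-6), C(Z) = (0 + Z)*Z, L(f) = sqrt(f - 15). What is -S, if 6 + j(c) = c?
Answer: 22 - I*sqrt(21) ≈ 22.0 - 4.5826*I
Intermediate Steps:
j(c) = -6 + c
L(f) = sqrt(-15 + f)
C(Z) = Z**2 (C(Z) = Z*Z = Z**2)
S = -22 + I*sqrt(21) (S = ((-6 - 17) + (0*(-9) + (-1)**2)) + sqrt(-15 - 6) = (-23 + (0 + 1)) + sqrt(-21) = (-23 + 1) + I*sqrt(21) = -22 + I*sqrt(21) ≈ -22.0 + 4.5826*I)
-S = -(-22 + I*sqrt(21)) = 22 - I*sqrt(21)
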